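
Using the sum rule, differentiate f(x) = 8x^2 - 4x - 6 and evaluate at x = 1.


Differentiate term by term using power and sum rules:
f(x) = 8x^2 - 4x - 6
f'(x) = 16x - 4
Substitute x = 1:
f'(1) = 16 * 1 - 4
= 16 - 4
= 12

12


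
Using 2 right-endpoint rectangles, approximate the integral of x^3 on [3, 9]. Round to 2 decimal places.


Right Riemann sum uses right endpoints of each subinterval.
Interval: [3, 9], n = 2
dx = (9 - 3) / 2 = 3
Right endpoints: [6, 9]
f values: [216, 729]
Sum = dx * (sum of f values)
= 3 * 945
= 2835 = 2835.00

2835.00


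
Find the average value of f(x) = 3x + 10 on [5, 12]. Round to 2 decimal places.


Average value = 1/(b-a) * integral from a to b of f(x) dx
First compute the integral of 3x + 10:
F(x) = (3/2)x^2 + 10x
F(12) = 3/2 * 144 + 10 * 12 = 336
F(5) = 3/2 * 25 + 10 * 5 = 175/2
Integral = 336 - 175/2 = 497/2
Average = (497/2) / (12 - 5) = (497/2) / 7
= 71/2 = 35.50

35.50


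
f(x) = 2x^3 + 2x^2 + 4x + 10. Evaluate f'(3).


Differentiate f(x) = 2x^3 + 2x^2 + 4x + 10 term by term:
f'(x) = 6x^2 + 4x + 4
Substitute x = 3:
f'(3) = 6 * 3^2 + 4 * 3 + 4
= 54 + 12 + 4
= 70

70


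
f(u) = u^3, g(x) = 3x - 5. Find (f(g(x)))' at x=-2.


Using the chain rule: (f(g(x)))' = f'(g(x)) * g'(x)
First, find g(-2):
g(-2) = 3 * (-2) - 5 = -11
Next, f'(u) = 3u^2
And g'(x) = 3
So f'(g(-2)) * g'(-2)
= 3 * (-11)^2 * 3
= 3 * 121 * 3
= 1089

1089


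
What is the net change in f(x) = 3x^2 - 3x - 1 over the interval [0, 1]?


Net change = f(b) - f(a)
f(x) = 3x^2 - 3x - 1
Compute f(1):
f(1) = 3 * 1^2 - 3 * 1 - 1
= 3 - 3 - 1
= -1
Compute f(0):
f(0) = 3 * 0^2 - 3 * 0 - 1
= 0 + 0 - 1
= -1
Net change = -1 - (-1) = 0

0


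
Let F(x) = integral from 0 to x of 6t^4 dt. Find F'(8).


By the Fundamental Theorem of Calculus (Part 1):
If F(x) = integral from 0 to x of f(t) dt, then F'(x) = f(x)
Here f(t) = 6t^4
So F'(x) = 6x^4
Evaluate at x = 8:
F'(8) = 6 * 8^4
= 6 * 4096
= 24576

24576


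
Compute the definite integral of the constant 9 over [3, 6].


The integral of a constant k over [a, b] equals k * (b - a).
integral from 3 to 6 of 9 dx
= 9 * (6 - 3)
= 9 * 3
= 27

27


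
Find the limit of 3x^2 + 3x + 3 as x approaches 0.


Since polynomials are continuous, we use direct substitution.
lim(x->0) of 3x^2 + 3x + 3
= 3 * 0^2 + 3 * 0 + 3
= 0 + 0 + 3
= 3

3


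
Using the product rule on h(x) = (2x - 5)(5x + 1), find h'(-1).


Let u(x) = 2x - 5 and v(x) = 5x + 1
u'(x) = 2
v'(x) = 5
Product rule: h'(x) = u'(x)*v(x) + u(x)*v'(x)
= 2 * (5x + 1) + (2x - 5) * 5
At x = -1:
u(-1) = 2 * (-1) - 5 = -7
v(-1) = 5 * (-1) + 1 = -4
h'(-1) = 2 * (-4) + (-7) * 5
= -8 - 35
= -43

-43


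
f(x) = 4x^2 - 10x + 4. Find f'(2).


Differentiate term by term using power and sum rules:
f(x) = 4x^2 - 10x + 4
f'(x) = 8x - 10
Substitute x = 2:
f'(2) = 8 * 2 - 10
= 16 - 10
= 6

6


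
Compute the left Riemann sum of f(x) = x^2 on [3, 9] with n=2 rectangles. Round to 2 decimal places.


Left Riemann sum uses left endpoints of each subinterval.
Interval: [3, 9], n = 2
dx = (9 - 3) / 2 = 3
Left endpoints: [3, 6]
f values: [9, 36]
Sum = dx * (sum of f values)
= 3 * 45
= 135 = 135.00

135.00


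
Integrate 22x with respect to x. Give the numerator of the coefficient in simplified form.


Apply the power rule for integration:
integral of ax^n dx = a/(n+1) * x^(n+1) + C
integral of 22x dx
= 22/2 * x^2 + C
= 11 * x^2 + C
The coefficient in lowest terms is 11 = 11/1, so its numerator is 11

11


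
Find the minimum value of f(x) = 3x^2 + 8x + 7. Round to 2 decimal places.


For a quadratic f(x) = ax^2 + bx + c with a > 0, the minimum is at the vertex.
Vertex x-coordinate: x = -b/(2a)
x = -(8) / (2 * 3)
x = -8/6 = -4/3
Substitute back to find the minimum value:
f(-4/3) = 3 * (-4/3)^2 + 8 * (-4/3) + 7
= 16/3 - 32/3 + 7
= 5/3 ≈ 1.67

1.67


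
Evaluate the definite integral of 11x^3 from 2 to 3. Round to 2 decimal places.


Find the antiderivative of 11x^3:
F(x) = 11/4 * x^4
Apply the Fundamental Theorem of Calculus:
F(3) - F(2)
= 11/4 * 3^4 - 11/4 * 2^4
= 11/4 * (81 - 16)
= 11/4 * 65
= 715/4 = 178.75

178.75


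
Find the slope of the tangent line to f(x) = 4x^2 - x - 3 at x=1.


The slope of the tangent line equals f'(x) at the point.
f(x) = 4x^2 - x - 3
f'(x) = 8x - 1
At x = 1:
f'(1) = 8 * 1 - 1
= 8 - 1
= 7

7


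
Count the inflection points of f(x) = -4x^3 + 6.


Inflection points occur where f''(x) = 0 and concavity changes.
f(x) = -4x^3 + 6
f'(x) = -12x^2
f''(x) = -24x
Set f''(x) = 0:
-24x = 0
x = 0 / (-24) = 0
Since f''(x) is linear (degree 1), it changes sign at this point.
Therefore there is exactly 1 inflection point.

1


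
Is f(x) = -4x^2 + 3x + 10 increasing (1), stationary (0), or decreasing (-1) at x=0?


Compute f'(x) to determine behavior:
f'(x) = -8x + 3
f'(0) = -8 * 0 + 3
= 0 + 3
= 3
Since f'(0) > 0, the function is increasing (1)

1


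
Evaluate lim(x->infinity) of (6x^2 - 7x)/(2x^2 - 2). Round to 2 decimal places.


For limits at infinity with equal-degree polynomials,
we compare leading coefficients.
Numerator leading term: 6x^2
Denominator leading term: 2x^2
Divide both by x^2:
lim = (6 - 7/x) / (2 - 2/x^2)
As x -> infinity, the 1/x and 1/x^2 terms vanish:
= 6/2 = 3 = 3.00

3.00


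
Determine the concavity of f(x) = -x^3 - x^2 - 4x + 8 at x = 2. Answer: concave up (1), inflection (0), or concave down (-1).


Concavity is determined by the sign of f''(x).
f(x) = -x^3 - x^2 - 4x + 8
f'(x) = -3x^2 - 2x - 4
f''(x) = -6x - 2
f''(2) = -6 * 2 - 2
= -12 - 2
= -14
Since f''(2) < 0, the function is concave down (-1)

-1


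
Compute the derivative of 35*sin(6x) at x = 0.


Apply the chain rule to differentiate 35*sin(6x):
d/dx [35*sin(6x)]
= 35 * cos(6x) * d/dx(6x)
= 35 * 6 * cos(6x)
= 210 * cos(6x)
Evaluate at x = 0:
= 210 * cos(0)
= 210 * 1
= 210

210


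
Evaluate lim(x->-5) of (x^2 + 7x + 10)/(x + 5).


Direct substitution gives 0/0, so we factor the numerator.
Factor: (x^2 + 7x + 10) = (x + 5)(x + 2)
Cancel the common factor (x + 5):
(x^2 + 7x + 10)/(x + 5) = (x + 2)
Now substitute x = -5:
= (-5) - (-2) = -3

-3


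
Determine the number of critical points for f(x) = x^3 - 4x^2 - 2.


Find where f'(x) = 0:
f(x) = x^3 - 4x^2 - 2
f'(x) = 3x^2 - 8x
This is a quadratic in x. Use the discriminant to count real roots.
Discriminant = (-8)^2 - 4 * 3 * 0
= 64 - 0
= 64
Since discriminant > 0, f'(x) = 0 has 2 real solutions.
Number of critical points: 2

2


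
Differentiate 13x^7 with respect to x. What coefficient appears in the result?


We apply the power rule: d/dx [ax^n] = a*n * x^(n-1)
d/dx [13x^7]
= 13 * 7 * x^(7-1)
= 91x^6
The coefficient is 91

91


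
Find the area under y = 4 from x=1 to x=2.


The area under a constant function y = 4 is a rectangle.
Width = 2 - 1 = 1
Height = 4
Area = width * height
= 1 * 4
= 4

4


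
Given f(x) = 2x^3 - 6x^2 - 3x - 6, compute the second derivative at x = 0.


First derivative:
f'(x) = 6x^2 - 12x - 3
Second derivative:
f''(x) = 12x - 12
Substitute x = 0:
f''(0) = 12 * 0 - 12
= 0 - 12
= -12

-12


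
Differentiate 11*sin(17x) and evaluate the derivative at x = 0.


Apply the chain rule to differentiate 11*sin(17x):
d/dx [11*sin(17x)]
= 11 * cos(17x) * d/dx(17x)
= 11 * 17 * cos(17x)
= 187 * cos(17x)
Evaluate at x = 0:
= 187 * cos(0)
= 187 * 1
= 187

187


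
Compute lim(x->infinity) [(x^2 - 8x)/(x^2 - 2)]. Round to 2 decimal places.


For limits at infinity with equal-degree polynomials,
we compare leading coefficients.
Numerator leading term: x^2
Denominator leading term: x^2
Divide both by x^2:
lim = (1 - 8/x) / (1 - 2/x^2)
As x -> infinity, the 1/x and 1/x^2 terms vanish:
= 1/1 = 1 = 1.00

1.00


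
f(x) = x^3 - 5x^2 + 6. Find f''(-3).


First derivative:
f'(x) = 3x^2 - 10x
Second derivative:
f''(x) = 6x - 10
Substitute x = -3:
f''(-3) = 6 * (-3) - 10
= -18 - 10
= -28

-28


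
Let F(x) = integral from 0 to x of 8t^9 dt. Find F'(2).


By the Fundamental Theorem of Calculus (Part 1):
If F(x) = integral from 0 to x of f(t) dt, then F'(x) = f(x)
Here f(t) = 8t^9
So F'(x) = 8x^9
Evaluate at x = 2:
F'(2) = 8 * 2^9
= 8 * 512
= 4096

4096


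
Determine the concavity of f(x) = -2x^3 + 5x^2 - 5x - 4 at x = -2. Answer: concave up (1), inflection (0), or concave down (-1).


Concavity is determined by the sign of f''(x).
f(x) = -2x^3 + 5x^2 - 5x - 4
f'(x) = -6x^2 + 10x - 5
f''(x) = -12x + 10
f''(-2) = -12 * (-2) + 10
= 24 + 10
= 34
Since f''(-2) > 0, the function is concave up (1)

1


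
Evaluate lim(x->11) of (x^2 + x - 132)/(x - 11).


Direct substitution gives 0/0, so we factor the numerator.
Factor: (x^2 + x - 132) = (x - 11)(x + 12)
Cancel the common factor (x - 11):
(x^2 + x - 132)/(x - 11) = (x + 12)
Now substitute x = 11:
= (11) - (-12) = 23

23


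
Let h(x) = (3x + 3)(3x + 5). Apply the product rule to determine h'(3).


Let u(x) = 3x + 3 and v(x) = 3x + 5
u'(x) = 3
v'(x) = 3
Product rule: h'(x) = u'(x)*v(x) + u(x)*v'(x)
= 3 * (3x + 5) + (3x + 3) * 3
At x = 3:
u(3) = 3 * 3 + 3 = 12
v(3) = 3 * 3 + 5 = 14
h'(3) = 3 * 14 + 12 * 3
= 42 + 36
= 78

78


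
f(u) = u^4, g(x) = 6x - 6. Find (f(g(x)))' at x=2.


Using the chain rule: (f(g(x)))' = f'(g(x)) * g'(x)
First, find g(2):
g(2) = 6 * 2 - 6 = 6
Next, f'(u) = 4u^3
And g'(x) = 6
So f'(g(2)) * g'(2)
= 4 * 6^3 * 6
= 4 * 216 * 6
= 5184

5184


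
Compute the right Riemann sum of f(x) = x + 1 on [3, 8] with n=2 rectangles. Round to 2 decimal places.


Right Riemann sum uses right endpoints of each subinterval.
Interval: [3, 8], n = 2
dx = (8 - 3) / 2 = 5/2
Right endpoints: [11/2, 8]
f values: [13/2, 9]
Sum = dx * (sum of f values)
= 5/2 * 31/2
= 155/4 = 38.75

38.75


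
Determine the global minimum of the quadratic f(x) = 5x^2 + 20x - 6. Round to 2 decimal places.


For a quadratic f(x) = ax^2 + bx + c with a > 0, the minimum is at the vertex.
Vertex x-coordinate: x = -b/(2a)
x = -(20) / (2 * 5)
x = -20/10 = -2
Substitute back to find the minimum value:
f(-2) = 5 * (-2)^2 + 20 * (-2) - 6
= 20 - 40 - 6
= -26 = -26.00

-26.00


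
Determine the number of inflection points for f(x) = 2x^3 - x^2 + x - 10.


Inflection points occur where f''(x) = 0 and concavity changes.
f(x) = 2x^3 - x^2 + x - 10
f'(x) = 6x^2 - 2x + 1
f''(x) = 12x - 2
Set f''(x) = 0:
12x - 2 = 0
x = 2 / 12 = 1/6
Since f''(x) is linear (degree 1), it changes sign at this point.
Therefore there is exactly 1 inflection point.

1


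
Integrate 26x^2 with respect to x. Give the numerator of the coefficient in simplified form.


Apply the power rule for integration:
integral of ax^n dx = a/(n+1) * x^(n+1) + C
integral of 26x^2 dx
= 26/3 * x^3 + C
The coefficient in lowest terms is 26/3, and its numerator is 26

26


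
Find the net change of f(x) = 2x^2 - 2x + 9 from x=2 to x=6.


Net change = f(b) - f(a)
f(x) = 2x^2 - 2x + 9
Compute f(6):
f(6) = 2 * 6^2 - 2 * 6 + 9
= 72 - 12 + 9
= 69
Compute f(2):
f(2) = 2 * 2^2 - 2 * 2 + 9
= 8 - 4 + 9
= 13
Net change = 69 - 13 = 56

56


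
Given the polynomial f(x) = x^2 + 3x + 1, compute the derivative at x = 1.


Differentiate term by term using power and sum rules:
f(x) = x^2 + 3x + 1
f'(x) = 2x + 3
Substitute x = 1:
f'(1) = 2 * 1 + 3
= 2 + 3
= 5

5


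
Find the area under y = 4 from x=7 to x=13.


The area under a constant function y = 4 is a rectangle.
Width = 13 - 7 = 6
Height = 4
Area = width * height
= 6 * 4
= 24

24


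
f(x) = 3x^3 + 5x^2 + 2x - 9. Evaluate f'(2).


Differentiate f(x) = 3x^3 + 5x^2 + 2x - 9 term by term:
f'(x) = 9x^2 + 10x + 2
Substitute x = 2:
f'(2) = 9 * 2^2 + 10 * 2 + 2
= 36 + 20 + 2
= 58

58


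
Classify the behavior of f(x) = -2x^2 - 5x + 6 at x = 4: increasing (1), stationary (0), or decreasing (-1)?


Compute f'(x) to determine behavior:
f'(x) = -4x - 5
f'(4) = -4 * 4 - 5
= -16 - 5
= -21
Since f'(4) < 0, the function is decreasing (-1)

-1


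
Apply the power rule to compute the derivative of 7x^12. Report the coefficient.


We apply the power rule: d/dx [ax^n] = a*n * x^(n-1)
d/dx [7x^12]
= 7 * 12 * x^(12-1)
= 84x^11
The coefficient is 84

84


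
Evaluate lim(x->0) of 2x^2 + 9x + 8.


Since polynomials are continuous, we use direct substitution.
lim(x->0) of 2x^2 + 9x + 8
= 2 * 0^2 + 9 * 0 + 8
= 0 + 0 + 8
= 8

8


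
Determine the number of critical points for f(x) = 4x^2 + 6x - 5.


Find where f'(x) = 0:
f'(x) = 8x + 6
Set f'(x) = 0:
8x + 6 = 0
x = -6 / 8 = -3/4
This is a linear equation in x, so there is exactly one solution.
Number of critical points: 1

1


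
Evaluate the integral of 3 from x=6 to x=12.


The integral of a constant k over [a, b] equals k * (b - a).
integral from 6 to 12 of 3 dx
= 3 * (12 - 6)
= 3 * 6
= 18

18


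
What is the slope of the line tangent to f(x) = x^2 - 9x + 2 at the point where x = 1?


The slope of the tangent line equals f'(x) at the point.
f(x) = x^2 - 9x + 2
f'(x) = 2x - 9
At x = 1:
f'(1) = 2 * 1 - 9
= 2 - 9
= -7

-7


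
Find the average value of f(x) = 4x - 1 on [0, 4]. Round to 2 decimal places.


Average value = 1/(b-a) * integral from a to b of f(x) dx
First compute the integral of 4x - 1:
F(x) = 2x^2 - x
F(4) = 2 * 16 - 1 * 4 = 28
F(0) = 2 * 0 - 1 * 0 = 0
Integral = 28 - 0 = 28
Average = 28 / (4 - 0) = 28 / 4
= 7 = 7.00

7.00


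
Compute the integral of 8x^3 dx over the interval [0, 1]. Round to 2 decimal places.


Find the antiderivative of 8x^3:
F(x) = 8/4 * x^4
Apply the Fundamental Theorem of Calculus:
F(1) - F(0)
= 8/4 * 1^4 - 8/4 * 0^4
= 8/4 * (1 - 0)
= 8/4 * 1
= 2 = 2.00

2.00


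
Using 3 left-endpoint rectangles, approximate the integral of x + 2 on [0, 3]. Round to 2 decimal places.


Left Riemann sum uses left endpoints of each subinterval.
Interval: [0, 3], n = 3
dx = (3 - 0) / 3 = 1
Left endpoints: [0, 1, 2]
f values: [2, 3, 4]
Sum = dx * (sum of f values)
= 1 * 9
= 9 = 9.00

9.00


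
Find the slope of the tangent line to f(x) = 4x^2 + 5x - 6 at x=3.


The slope of the tangent line equals f'(x) at the point.
f(x) = 4x^2 + 5x - 6
f'(x) = 8x + 5
At x = 3:
f'(3) = 8 * 3 + 5
= 24 + 5
= 29

29


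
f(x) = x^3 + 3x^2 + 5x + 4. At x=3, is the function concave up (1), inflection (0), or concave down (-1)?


Concavity is determined by the sign of f''(x).
f(x) = x^3 + 3x^2 + 5x + 4
f'(x) = 3x^2 + 6x + 5
f''(x) = 6x + 6
f''(3) = 6 * 3 + 6
= 18 + 6
= 24
Since f''(3) > 0, the function is concave up (1)

1


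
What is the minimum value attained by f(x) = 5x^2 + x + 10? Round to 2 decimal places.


For a quadratic f(x) = ax^2 + bx + c with a > 0, the minimum is at the vertex.
Vertex x-coordinate: x = -b/(2a)
x = -(1) / (2 * 5)
x = -1/10
Substitute back to find the minimum value:
f(-1/10) = 5 * (-1/10)^2 + 1 * (-1/10) + 10
= 1/20 - 1/10 + 10
= 199/20 = 9.95

9.95


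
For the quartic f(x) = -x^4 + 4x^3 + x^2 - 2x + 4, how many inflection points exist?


Inflection points occur where f''(x) = 0 and concavity changes.
f(x) = -x^4 + 4x^3 + x^2 - 2x + 4
f'(x) = -4x^3 + 12x^2 + 2x - 2
f''(x) = -12x^2 + 24x + 2
This is a quadratic in x. Use the discriminant to count real roots.
Discriminant = (24)^2 - 4 * (-12) * 2
= 576 - (-96)
= 672
Since discriminant > 0, f''(x) = 0 has 2 distinct real solutions.
A quadratic with two distinct real roots changes sign at each root, so concavity changes at both.
Number of inflection points: 2

2


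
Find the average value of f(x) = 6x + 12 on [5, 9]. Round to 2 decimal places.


Average value = 1/(b-a) * integral from a to b of f(x) dx
First compute the integral of 6x + 12:
F(x) = 3x^2 + 12x
F(9) = 3 * 81 + 12 * 9 = 351
F(5) = 3 * 25 + 12 * 5 = 135
Integral = 351 - 135 = 216
Average = 216 / (9 - 5) = 216 / 4
= 54 = 54.00

54.00


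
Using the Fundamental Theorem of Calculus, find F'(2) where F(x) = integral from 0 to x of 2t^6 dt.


By the Fundamental Theorem of Calculus (Part 1):
If F(x) = integral from 0 to x of f(t) dt, then F'(x) = f(x)
Here f(t) = 2t^6
So F'(x) = 2x^6
Evaluate at x = 2:
F'(2) = 2 * 2^6
= 2 * 64
= 128

128


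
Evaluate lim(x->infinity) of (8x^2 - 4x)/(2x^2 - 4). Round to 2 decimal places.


For limits at infinity with equal-degree polynomials,
we compare leading coefficients.
Numerator leading term: 8x^2
Denominator leading term: 2x^2
Divide both by x^2:
lim = (8 - 4/x) / (2 - 4/x^2)
As x -> infinity, the 1/x and 1/x^2 terms vanish:
= 8/2 = 4 = 4.00

4.00


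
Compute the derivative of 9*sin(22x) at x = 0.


Apply the chain rule to differentiate 9*sin(22x):
d/dx [9*sin(22x)]
= 9 * cos(22x) * d/dx(22x)
= 9 * 22 * cos(22x)
= 198 * cos(22x)
Evaluate at x = 0:
= 198 * cos(0)
= 198 * 1
= 198

198


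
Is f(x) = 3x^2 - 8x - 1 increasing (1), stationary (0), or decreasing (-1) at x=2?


Compute f'(x) to determine behavior:
f'(x) = 6x - 8
f'(2) = 6 * 2 - 8
= 12 - 8
= 4
Since f'(2) > 0, the function is increasing (1)

1


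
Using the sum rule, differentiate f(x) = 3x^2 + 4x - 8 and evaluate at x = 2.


Differentiate term by term using power and sum rules:
f(x) = 3x^2 + 4x - 8
f'(x) = 6x + 4
Substitute x = 2:
f'(2) = 6 * 2 + 4
= 12 + 4
= 16

16


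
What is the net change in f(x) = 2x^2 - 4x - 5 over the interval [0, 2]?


Net change = f(b) - f(a)
f(x) = 2x^2 - 4x - 5
Compute f(2):
f(2) = 2 * 2^2 - 4 * 2 - 5
= 8 - 8 - 5
= -5
Compute f(0):
f(0) = 2 * 0^2 - 4 * 0 - 5
= 0 + 0 - 5
= -5
Net change = -5 - (-5) = 0

0


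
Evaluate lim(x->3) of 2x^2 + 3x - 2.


Since polynomials are continuous, we use direct substitution.
lim(x->3) of 2x^2 + 3x - 2
= 2 * 3^2 + 3 * 3 - 2
= 18 + 9 - 2
= 25

25


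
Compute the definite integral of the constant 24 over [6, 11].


The integral of a constant k over [a, b] equals k * (b - a).
integral from 6 to 11 of 24 dx
= 24 * (11 - 6)
= 24 * 5
= 120

120


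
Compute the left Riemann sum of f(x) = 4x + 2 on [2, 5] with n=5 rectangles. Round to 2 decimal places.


Left Riemann sum uses left endpoints of each subinterval.
Interval: [2, 5], n = 5
dx = (5 - 2) / 5 = 3/5
Left endpoints: [2, 13/5, 16/5, 19/5, 22/5]
f values: [10, 62/5, 74/5, 86/5, 98/5]
Sum = dx * (sum of f values)
= 3/5 * 74
= 222/5 = 44.40

44.40


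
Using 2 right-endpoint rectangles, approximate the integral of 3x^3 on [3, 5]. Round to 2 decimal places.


Right Riemann sum uses right endpoints of each subinterval.
Interval: [3, 5], n = 2
dx = (5 - 3) / 2 = 1
Right endpoints: [4, 5]
f values: [192, 375]
Sum = dx * (sum of f values)
= 1 * 567
= 567 = 567.00

567.00


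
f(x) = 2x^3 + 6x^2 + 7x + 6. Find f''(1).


First derivative:
f'(x) = 6x^2 + 12x + 7
Second derivative:
f''(x) = 12x + 12
Substitute x = 1:
f''(1) = 12 * 1 + 12
= 12 + 12
= 24

24


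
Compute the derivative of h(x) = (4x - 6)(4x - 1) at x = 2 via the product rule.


Let u(x) = 4x - 6 and v(x) = 4x - 1
u'(x) = 4
v'(x) = 4
Product rule: h'(x) = u'(x)*v(x) + u(x)*v'(x)
= 4 * (4x - 1) + (4x - 6) * 4
At x = 2:
u(2) = 4 * 2 - 6 = 2
v(2) = 4 * 2 - 1 = 7
h'(2) = 4 * 7 + 2 * 4
= 28 + 8
= 36

36


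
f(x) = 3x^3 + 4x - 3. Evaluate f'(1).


Differentiate f(x) = 3x^3 + 4x - 3 term by term:
f'(x) = 9x^2 + 4
Substitute x = 1:
f'(1) = 9 * 1^2 + 0 * 1 + 4
= 9 + 0 + 4
= 13

13


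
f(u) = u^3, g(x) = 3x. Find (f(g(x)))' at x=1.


Using the chain rule: (f(g(x)))' = f'(g(x)) * g'(x)
First, find g(1):
g(1) = 3 * 1 + 0 = 3
Next, f'(u) = 3u^2
And g'(x) = 3
So f'(g(1)) * g'(1)
= 3 * 3^2 * 3
= 3 * 9 * 3
= 81

81


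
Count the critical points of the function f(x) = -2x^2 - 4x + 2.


Find where f'(x) = 0:
f'(x) = -4x - 4
Set f'(x) = 0:
-4x - 4 = 0
x = 4 / (-4) = -1
This is a linear equation in x, so there is exactly one solution.
Number of critical points: 1

1


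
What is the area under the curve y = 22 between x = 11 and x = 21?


The area under a constant function y = 22 is a rectangle.
Width = 21 - 11 = 10
Height = 22
Area = width * height
= 10 * 22
= 220

220


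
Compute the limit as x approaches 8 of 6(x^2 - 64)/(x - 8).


Direct substitution gives 0/0, so we factor the numerator.
Factor: 6(x^2 - 64) = 6 * (x - 8)(x + 8)
Cancel the common factor (x - 8):
6(x^2 - 64)/(x - 8) = 6 * (x + 8)
Now substitute x = 8:
= 6 * (8 + 8) = 96

96


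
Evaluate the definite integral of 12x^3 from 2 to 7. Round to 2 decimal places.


Find the antiderivative of 12x^3:
F(x) = 12/4 * x^4
Apply the Fundamental Theorem of Calculus:
F(7) - F(2)
= 12/4 * 7^4 - 12/4 * 2^4
= 12/4 * (2401 - 16)
= 12/4 * 2385
= 7155 = 7155.00

7155.00


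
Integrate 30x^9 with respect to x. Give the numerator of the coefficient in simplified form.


Apply the power rule for integration:
integral of ax^n dx = a/(n+1) * x^(n+1) + C
integral of 30x^9 dx
= 30/10 * x^10 + C
= 3 * x^10 + C
The coefficient in lowest terms is 3 = 3/1, so its numerator is 3

3


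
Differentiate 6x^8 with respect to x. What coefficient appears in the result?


We apply the power rule: d/dx [ax^n] = a*n * x^(n-1)
d/dx [6x^8]
= 6 * 8 * x^(8-1)
= 48x^7
The coefficient is 48

48


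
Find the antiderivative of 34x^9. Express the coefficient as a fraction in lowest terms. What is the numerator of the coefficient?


Apply the power rule for integration:
integral of ax^n dx = a/(n+1) * x^(n+1) + C
integral of 34x^9 dx
= 34/10 * x^10 + C
= 17/5 * x^10 + C
The coefficient in lowest terms is 17/5, and its numerator is 17

17


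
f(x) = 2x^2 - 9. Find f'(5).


Differentiate term by term using power and sum rules:
f(x) = 2x^2 - 9
f'(x) = 4x
Substitute x = 5:
f'(5) = 4 * 5 + 0
= 20 + 0
= 20

20


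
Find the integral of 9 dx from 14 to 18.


The integral of a constant k over [a, b] equals k * (b - a).
integral from 14 to 18 of 9 dx
= 9 * (18 - 14)
= 9 * 4
= 36

36


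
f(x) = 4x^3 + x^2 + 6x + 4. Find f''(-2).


First derivative:
f'(x) = 12x^2 + 2x + 6
Second derivative:
f''(x) = 24x + 2
Substitute x = -2:
f''(-2) = 24 * (-2) + 2
= -48 + 2
= -46

-46


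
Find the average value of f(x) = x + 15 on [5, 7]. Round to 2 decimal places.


Average value = 1/(b-a) * integral from a to b of f(x) dx
First compute the integral of x + 15:
F(x) = (1/2)x^2 + 15x
F(7) = 1/2 * 49 + 15 * 7 = 259/2
F(5) = 1/2 * 25 + 15 * 5 = 175/2
Integral = 259/2 - 175/2 = 42
Average = 42 / (7 - 5) = 42 / 2
= 21 = 21.00

21.00


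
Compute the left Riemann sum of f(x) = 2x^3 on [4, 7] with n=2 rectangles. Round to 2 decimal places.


Left Riemann sum uses left endpoints of each subinterval.
Interval: [4, 7], n = 2
dx = (7 - 4) / 2 = 3/2
Left endpoints: [4, 11/2]
f values: [128, 1331/4]
Sum = dx * (sum of f values)
= 3/2 * 1843/4
= 5529/8 ≈ 691.13

691.13


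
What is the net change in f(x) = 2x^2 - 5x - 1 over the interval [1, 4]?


Net change = f(b) - f(a)
f(x) = 2x^2 - 5x - 1
Compute f(4):
f(4) = 2 * 4^2 - 5 * 4 - 1
= 32 - 20 - 1
= 11
Compute f(1):
f(1) = 2 * 1^2 - 5 * 1 - 1
= 2 - 5 - 1
= -4
Net change = 11 - (-4) = 15

15


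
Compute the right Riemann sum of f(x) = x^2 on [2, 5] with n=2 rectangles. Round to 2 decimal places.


Right Riemann sum uses right endpoints of each subinterval.
Interval: [2, 5], n = 2
dx = (5 - 2) / 2 = 3/2
Right endpoints: [7/2, 5]
f values: [49/4, 25]
Sum = dx * (sum of f values)
= 3/2 * 149/4
= 447/8 ≈ 55.88

55.88


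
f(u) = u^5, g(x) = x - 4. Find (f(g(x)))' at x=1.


Using the chain rule: (f(g(x)))' = f'(g(x)) * g'(x)
First, find g(1):
g(1) = 1 * 1 - 4 = -3
Next, f'(u) = 5u^4
And g'(x) = 1
So f'(g(1)) * g'(1)
= 5 * (-3)^4 * 1
= 5 * 81 * 1
= 405

405


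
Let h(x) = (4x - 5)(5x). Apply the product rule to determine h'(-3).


Let u(x) = 4x - 5 and v(x) = 5x
u'(x) = 4
v'(x) = 5
Product rule: h'(x) = u'(x)*v(x) + u(x)*v'(x)
= 4 * (5x) + (4x - 5) * 5
At x = -3:
u(-3) = 4 * (-3) - 5 = -17
v(-3) = 5 * (-3) + 0 = -15
h'(-3) = 4 * (-15) + (-17) * 5
= -60 - 85
= -145

-145


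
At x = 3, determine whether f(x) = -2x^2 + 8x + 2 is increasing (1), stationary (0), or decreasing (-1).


Compute f'(x) to determine behavior:
f'(x) = -4x + 8
f'(3) = -4 * 3 + 8
= -12 + 8
= -4
Since f'(3) < 0, the function is decreasing (-1)

-1


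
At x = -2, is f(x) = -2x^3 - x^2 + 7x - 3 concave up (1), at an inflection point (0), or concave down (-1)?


Concavity is determined by the sign of f''(x).
f(x) = -2x^3 - x^2 + 7x - 3
f'(x) = -6x^2 - 2x + 7
f''(x) = -12x - 2
f''(-2) = -12 * (-2) - 2
= 24 - 2
= 22
Since f''(-2) > 0, the function is concave up (1)

1


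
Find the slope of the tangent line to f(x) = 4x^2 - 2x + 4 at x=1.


The slope of the tangent line equals f'(x) at the point.
f(x) = 4x^2 - 2x + 4
f'(x) = 8x - 2
At x = 1:
f'(1) = 8 * 1 - 2
= 8 - 2
= 6

6


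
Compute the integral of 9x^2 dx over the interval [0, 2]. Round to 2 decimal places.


Find the antiderivative of 9x^2:
F(x) = 9/3 * x^3
Apply the Fundamental Theorem of Calculus:
F(2) - F(0)
= 9/3 * 2^3 - 9/3 * 0^3
= 9/3 * (8 - 0)
= 9/3 * 8
= 24 = 24.00

24.00


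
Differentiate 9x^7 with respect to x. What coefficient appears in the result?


We apply the power rule: d/dx [ax^n] = a*n * x^(n-1)
d/dx [9x^7]
= 9 * 7 * x^(7-1)
= 63x^6
The coefficient is 63

63


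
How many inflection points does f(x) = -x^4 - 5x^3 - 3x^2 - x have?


Inflection points occur where f''(x) = 0 and concavity changes.
f(x) = -x^4 - 5x^3 - 3x^2 - x
f'(x) = -4x^3 - 15x^2 - 6x - 1
f''(x) = -12x^2 - 30x - 6
This is a quadratic in x. Use the discriminant to count real roots.
Discriminant = (-30)^2 - 4 * (-12) * (-6)
= 900 - 288
= 612
Since discriminant > 0, f''(x) = 0 has 2 distinct real solutions.
A quadratic with two distinct real roots changes sign at each root, so concavity changes at both.
Number of inflection points: 2

2


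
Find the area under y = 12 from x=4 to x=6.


The area under a constant function y = 12 is a rectangle.
Width = 6 - 4 = 2
Height = 12
Area = width * height
= 2 * 12
= 24

24


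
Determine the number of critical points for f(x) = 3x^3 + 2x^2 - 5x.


Find where f'(x) = 0:
f(x) = 3x^3 + 2x^2 - 5x
f'(x) = 9x^2 + 4x - 5
This is a quadratic in x. Use the discriminant to count real roots.
Discriminant = (4)^2 - 4 * 9 * (-5)
= 16 - (-180)
= 196
Since discriminant > 0, f'(x) = 0 has 2 real solutions.
Number of critical points: 2

2


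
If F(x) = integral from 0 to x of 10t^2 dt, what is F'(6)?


By the Fundamental Theorem of Calculus (Part 1):
If F(x) = integral from 0 to x of f(t) dt, then F'(x) = f(x)
Here f(t) = 10t^2
So F'(x) = 10x^2
Evaluate at x = 6:
F'(6) = 10 * 6^2
= 10 * 36
= 360

360


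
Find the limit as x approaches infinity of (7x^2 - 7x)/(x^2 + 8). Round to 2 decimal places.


For limits at infinity with equal-degree polynomials,
we compare leading coefficients.
Numerator leading term: 7x^2
Denominator leading term: x^2
Divide both by x^2:
lim = (7 - 7/x) / (1 + 8/x^2)
As x -> infinity, the 1/x and 1/x^2 terms vanish:
= 7/1 = 7 = 7.00

7.00


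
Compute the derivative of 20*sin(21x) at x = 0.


Apply the chain rule to differentiate 20*sin(21x):
d/dx [20*sin(21x)]
= 20 * cos(21x) * d/dx(21x)
= 20 * 21 * cos(21x)
= 420 * cos(21x)
Evaluate at x = 0:
= 420 * cos(0)
= 420 * 1
= 420

420


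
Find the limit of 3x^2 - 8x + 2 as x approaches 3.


Since polynomials are continuous, we use direct substitution.
lim(x->3) of 3x^2 - 8x + 2
= 3 * 3^2 - 8 * 3 + 2
= 27 - 24 + 2
= 5

5


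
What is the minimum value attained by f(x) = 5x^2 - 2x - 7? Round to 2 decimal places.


For a quadratic f(x) = ax^2 + bx + c with a > 0, the minimum is at the vertex.
Vertex x-coordinate: x = -b/(2a)
x = -(-2) / (2 * 5)
x = 2/10 = 1/5
Substitute back to find the minimum value:
f(1/5) = 5 * (1/5)^2 - 2 * (1/5) - 7
= 1/5 - 2/5 - 7
= -36/5 = -7.20

-7.20


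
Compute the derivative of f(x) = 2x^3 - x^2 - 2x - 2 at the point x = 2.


Differentiate f(x) = 2x^3 - x^2 - 2x - 2 term by term:
f'(x) = 6x^2 - 2x - 2
Substitute x = 2:
f'(2) = 6 * 2^2 - 2 * 2 - 2
= 24 - 4 - 2
= 18

18


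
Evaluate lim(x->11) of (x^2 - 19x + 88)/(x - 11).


Direct substitution gives 0/0, so we factor the numerator.
Factor: (x^2 - 19x + 88) = (x - 11)(x - 8)
Cancel the common factor (x - 11):
(x^2 - 19x + 88)/(x - 11) = (x - 8)
Now substitute x = 11:
= (11) - (8) = 3

3


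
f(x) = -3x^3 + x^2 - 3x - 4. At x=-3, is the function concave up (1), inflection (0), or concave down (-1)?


Concavity is determined by the sign of f''(x).
f(x) = -3x^3 + x^2 - 3x - 4
f'(x) = -9x^2 + 2x - 3
f''(x) = -18x + 2
f''(-3) = -18 * (-3) + 2
= 54 + 2
= 56
Since f''(-3) > 0, the function is concave up (1)

1


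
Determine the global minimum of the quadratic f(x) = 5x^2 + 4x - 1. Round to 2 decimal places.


For a quadratic f(x) = ax^2 + bx + c with a > 0, the minimum is at the vertex.
Vertex x-coordinate: x = -b/(2a)
x = -(4) / (2 * 5)
x = -4/10 = -2/5
Substitute back to find the minimum value:
f(-2/5) = 5 * (-2/5)^2 + 4 * (-2/5) - 1
= 4/5 - 8/5 - 1
= -9/5 = -1.80

-1.80


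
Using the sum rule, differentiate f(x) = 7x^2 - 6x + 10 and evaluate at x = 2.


Differentiate term by term using power and sum rules:
f(x) = 7x^2 - 6x + 10
f'(x) = 14x - 6
Substitute x = 2:
f'(2) = 14 * 2 - 6
= 28 - 6
= 22

22


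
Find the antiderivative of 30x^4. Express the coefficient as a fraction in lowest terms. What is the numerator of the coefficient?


Apply the power rule for integration:
integral of ax^n dx = a/(n+1) * x^(n+1) + C
integral of 30x^4 dx
= 30/5 * x^5 + C
= 6 * x^5 + C
The coefficient in lowest terms is 6 = 6/1, so its numerator is 6

6


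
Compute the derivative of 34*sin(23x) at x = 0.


Apply the chain rule to differentiate 34*sin(23x):
d/dx [34*sin(23x)]
= 34 * cos(23x) * d/dx(23x)
= 34 * 23 * cos(23x)
= 782 * cos(23x)
Evaluate at x = 0:
= 782 * cos(0)
= 782 * 1
= 782

782


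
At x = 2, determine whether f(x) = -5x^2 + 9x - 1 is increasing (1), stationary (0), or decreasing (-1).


Compute f'(x) to determine behavior:
f'(x) = -10x + 9
f'(2) = -10 * 2 + 9
= -20 + 9
= -11
Since f'(2) < 0, the function is decreasing (-1)

-1


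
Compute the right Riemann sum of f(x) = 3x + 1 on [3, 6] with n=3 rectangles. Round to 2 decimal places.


Right Riemann sum uses right endpoints of each subinterval.
Interval: [3, 6], n = 3
dx = (6 - 3) / 3 = 1
Right endpoints: [4, 5, 6]
f values: [13, 16, 19]
Sum = dx * (sum of f values)
= 1 * 48
= 48 = 48.00

48.00


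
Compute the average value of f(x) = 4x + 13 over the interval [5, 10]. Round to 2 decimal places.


Average value = 1/(b-a) * integral from a to b of f(x) dx
First compute the integral of 4x + 13:
F(x) = 2x^2 + 13x
F(10) = 2 * 100 + 13 * 10 = 330
F(5) = 2 * 25 + 13 * 5 = 115
Integral = 330 - 115 = 215
Average = 215 / (10 - 5) = 215 / 5
= 43 = 43.00

43.00


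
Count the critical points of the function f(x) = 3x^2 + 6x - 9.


Find where f'(x) = 0:
f'(x) = 6x + 6
Set f'(x) = 0:
6x + 6 = 0
x = -6 / 6 = -1
This is a linear equation in x, so there is exactly one solution.
Number of critical points: 1

1


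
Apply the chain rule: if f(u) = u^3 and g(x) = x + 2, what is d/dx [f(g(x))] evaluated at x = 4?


Using the chain rule: (f(g(x)))' = f'(g(x)) * g'(x)
First, find g(4):
g(4) = 1 * 4 + 2 = 6
Next, f'(u) = 3u^2
And g'(x) = 1
So f'(g(4)) * g'(4)
= 3 * 6^2 * 1
= 3 * 36 * 1
= 108

108


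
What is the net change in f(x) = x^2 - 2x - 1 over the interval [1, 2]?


Net change = f(b) - f(a)
f(x) = x^2 - 2x - 1
Compute f(2):
f(2) = 1 * 2^2 - 2 * 2 - 1
= 4 - 4 - 1
= -1
Compute f(1):
f(1) = 1 * 1^2 - 2 * 1 - 1
= 1 - 2 - 1
= -2
Net change = -1 - (-2) = 1

1


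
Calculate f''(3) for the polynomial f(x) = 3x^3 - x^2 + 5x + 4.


First derivative:
f'(x) = 9x^2 - 2x + 5
Second derivative:
f''(x) = 18x - 2
Substitute x = 3:
f''(3) = 18 * 3 - 2
= 54 - 2
= 52

52


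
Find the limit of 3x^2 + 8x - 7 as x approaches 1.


Since polynomials are continuous, we use direct substitution.
lim(x->1) of 3x^2 + 8x - 7
= 3 * 1^2 + 8 * 1 - 7
= 3 + 8 - 7
= 4

4


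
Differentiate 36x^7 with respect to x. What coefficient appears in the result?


We apply the power rule: d/dx [ax^n] = a*n * x^(n-1)
d/dx [36x^7]
= 36 * 7 * x^(7-1)
= 252x^6
The coefficient is 252

252


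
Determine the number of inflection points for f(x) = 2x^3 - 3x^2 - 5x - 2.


Inflection points occur where f''(x) = 0 and concavity changes.
f(x) = 2x^3 - 3x^2 - 5x - 2
f'(x) = 6x^2 - 6x - 5
f''(x) = 12x - 6
Set f''(x) = 0:
12x - 6 = 0
x = 6 / 12 = 1/2
Since f''(x) is linear (degree 1), it changes sign at this point.
Therefore there is exactly 1 inflection point.

1


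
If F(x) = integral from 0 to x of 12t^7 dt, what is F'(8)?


By the Fundamental Theorem of Calculus (Part 1):
If F(x) = integral from 0 to x of f(t) dt, then F'(x) = f(x)
Here f(t) = 12t^7
So F'(x) = 12x^7
Evaluate at x = 8:
F'(8) = 12 * 8^7
= 12 * 2097152
= 25165824

25165824


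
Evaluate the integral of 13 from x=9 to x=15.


The integral of a constant k over [a, b] equals k * (b - a).
integral from 9 to 15 of 13 dx
= 13 * (15 - 9)
= 13 * 6
= 78

78


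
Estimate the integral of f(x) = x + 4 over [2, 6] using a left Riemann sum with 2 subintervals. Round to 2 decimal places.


Left Riemann sum uses left endpoints of each subinterval.
Interval: [2, 6], n = 2
dx = (6 - 2) / 2 = 2
Left endpoints: [2, 4]
f values: [6, 8]
Sum = dx * (sum of f values)
= 2 * 14
= 28 = 28.00

28.00


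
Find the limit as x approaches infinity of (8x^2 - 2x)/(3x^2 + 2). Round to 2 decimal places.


For limits at infinity with equal-degree polynomials,
we compare leading coefficients.
Numerator leading term: 8x^2
Denominator leading term: 3x^2
Divide both by x^2:
lim = (8 - 2/x) / (3 + 2/x^2)
As x -> infinity, the 1/x and 1/x^2 terms vanish:
= 8/3 ≈ 2.67

2.67


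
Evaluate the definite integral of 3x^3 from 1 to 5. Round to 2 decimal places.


Find the antiderivative of 3x^3:
F(x) = 3/4 * x^4
Apply the Fundamental Theorem of Calculus:
F(5) - F(1)
= 3/4 * 5^4 - 3/4 * 1^4
= 3/4 * (625 - 1)
= 3/4 * 624
= 468 = 468.00

468.00


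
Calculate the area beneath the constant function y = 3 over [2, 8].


The area under a constant function y = 3 is a rectangle.
Width = 8 - 2 = 6
Height = 3
Area = width * height
= 6 * 3
= 18

18


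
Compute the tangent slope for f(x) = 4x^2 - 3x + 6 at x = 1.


The slope of the tangent line equals f'(x) at the point.
f(x) = 4x^2 - 3x + 6
f'(x) = 8x - 3
At x = 1:
f'(1) = 8 * 1 - 3
= 8 - 3
= 5

5


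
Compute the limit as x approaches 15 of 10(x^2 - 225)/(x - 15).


Direct substitution gives 0/0, so we factor the numerator.
Factor: 10(x^2 - 225) = 10 * (x - 15)(x + 15)
Cancel the common factor (x - 15):
10(x^2 - 225)/(x - 15) = 10 * (x + 15)
Now substitute x = 15:
= 10 * (15 + 15) = 300

300


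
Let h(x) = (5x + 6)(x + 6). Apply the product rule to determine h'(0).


Let u(x) = 5x + 6 and v(x) = x + 6
u'(x) = 5
v'(x) = 1
Product rule: h'(x) = u'(x)*v(x) + u(x)*v'(x)
= 5 * (x + 6) + (5x + 6) * 1
At x = 0:
u(0) = 5 * 0 + 6 = 6
v(0) = 1 * 0 + 6 = 6
h'(0) = 5 * 6 + 6 * 1
= 30 + 6
= 36

36


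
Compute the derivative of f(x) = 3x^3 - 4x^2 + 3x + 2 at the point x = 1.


Differentiate f(x) = 3x^3 - 4x^2 + 3x + 2 term by term:
f'(x) = 9x^2 - 8x + 3
Substitute x = 1:
f'(1) = 9 * 1^2 - 8 * 1 + 3
= 9 - 8 + 3
= 4

4


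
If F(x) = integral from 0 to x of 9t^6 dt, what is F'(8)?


By the Fundamental Theorem of Calculus (Part 1):
If F(x) = integral from 0 to x of f(t) dt, then F'(x) = f(x)
Here f(t) = 9t^6
So F'(x) = 9x^6
Evaluate at x = 8:
F'(8) = 9 * 8^6
= 9 * 262144
= 2359296

2359296


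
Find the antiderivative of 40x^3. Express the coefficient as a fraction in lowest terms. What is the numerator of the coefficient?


Apply the power rule for integration:
integral of ax^n dx = a/(n+1) * x^(n+1) + C
integral of 40x^3 dx
= 40/4 * x^4 + C
= 10 * x^4 + C
The coefficient in lowest terms is 10 = 10/1, so its numerator is 10

10


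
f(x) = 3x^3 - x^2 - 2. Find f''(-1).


First derivative:
f'(x) = 9x^2 - 2x
Second derivative:
f''(x) = 18x - 2
Substitute x = -1:
f''(-1) = 18 * (-1) - 2
= -18 - 2
= -20

-20


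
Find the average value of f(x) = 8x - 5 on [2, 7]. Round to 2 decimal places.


Average value = 1/(b-a) * integral from a to b of f(x) dx
First compute the integral of 8x - 5:
F(x) = 4x^2 - 5x
F(7) = 4 * 49 - 5 * 7 = 161
F(2) = 4 * 4 - 5 * 2 = 6
Integral = 161 - 6 = 155
Average = 155 / (7 - 2) = 155 / 5
= 31 = 31.00

31.00


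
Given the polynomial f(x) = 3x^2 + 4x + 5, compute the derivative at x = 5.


Differentiate term by term using power and sum rules:
f(x) = 3x^2 + 4x + 5
f'(x) = 6x + 4
Substitute x = 5:
f'(5) = 6 * 5 + 4
= 30 + 4
= 34

34


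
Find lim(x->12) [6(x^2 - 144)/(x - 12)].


Direct substitution gives 0/0, so we factor the numerator.
Factor: 6(x^2 - 144) = 6 * (x - 12)(x + 12)
Cancel the common factor (x - 12):
6(x^2 - 144)/(x - 12) = 6 * (x + 12)
Now substitute x = 12:
= 6 * (12 + 12) = 144

144


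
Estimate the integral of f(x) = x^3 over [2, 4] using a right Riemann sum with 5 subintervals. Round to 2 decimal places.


Right Riemann sum uses right endpoints of each subinterval.
Interval: [2, 4], n = 5
dx = (4 - 2) / 5 = 2/5
Right endpoints: [12/5, 14/5, 16/5, 18/5, 4]
f values: [1728/125, 2744/125, 4096/125, 5832/125, 64]
Sum = dx * (sum of f values)
= 2/5 * 896/5
= 1792/25 = 71.68

71.68


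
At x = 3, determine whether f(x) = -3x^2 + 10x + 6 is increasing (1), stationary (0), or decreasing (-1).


Compute f'(x) to determine behavior:
f'(x) = -6x + 10
f'(3) = -6 * 3 + 10
= -18 + 10
= -8
Since f'(3) < 0, the function is decreasing (-1)

-1


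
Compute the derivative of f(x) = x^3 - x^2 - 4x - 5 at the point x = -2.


Differentiate f(x) = x^3 - x^2 - 4x - 5 term by term:
f'(x) = 3x^2 - 2x - 4
Substitute x = -2:
f'(-2) = 3 * (-2)^2 - 2 * (-2) - 4
= 12 + 4 - 4
= 12

12


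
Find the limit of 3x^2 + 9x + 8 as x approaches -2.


Since polynomials are continuous, we use direct substitution.
lim(x->-2) of 3x^2 + 9x + 8
= 3 * (-2)^2 + 9 * (-2) + 8
= 12 - 18 + 8
= 2

2


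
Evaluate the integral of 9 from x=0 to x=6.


The integral of a constant k over [a, b] equals k * (b - a).
integral from 0 to 6 of 9 dx
= 9 * (6 - 0)
= 9 * 6
= 54

54


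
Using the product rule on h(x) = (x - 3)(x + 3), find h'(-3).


Let u(x) = x - 3 and v(x) = x + 3
u'(x) = 1
v'(x) = 1
Product rule: h'(x) = u'(x)*v(x) + u(x)*v'(x)
= 1 * (x + 3) + (x - 3) * 1
At x = -3:
u(-3) = 1 * (-3) - 3 = -6
v(-3) = 1 * (-3) + 3 = 0
h'(-3) = 1 * 0 + (-6) * 1
= 0 - 6
= -6

-6


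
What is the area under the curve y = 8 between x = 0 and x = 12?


The area under a constant function y = 8 is a rectangle.
Width = 12 - 0 = 12
Height = 8
Area = width * height
= 12 * 8
= 96

96


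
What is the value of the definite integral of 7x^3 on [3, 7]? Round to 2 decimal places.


Find the antiderivative of 7x^3:
F(x) = 7/4 * x^4
Apply the Fundamental Theorem of Calculus:
F(7) - F(3)
= 7/4 * 7^4 - 7/4 * 3^4
= 7/4 * (2401 - 81)
= 7/4 * 2320
= 4060 = 4060.00

4060.00


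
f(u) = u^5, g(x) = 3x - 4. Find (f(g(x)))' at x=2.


Using the chain rule: (f(g(x)))' = f'(g(x)) * g'(x)
First, find g(2):
g(2) = 3 * 2 - 4 = 2
Next, f'(u) = 5u^4
And g'(x) = 3
So f'(g(2)) * g'(2)
= 5 * 2^4 * 3
= 5 * 16 * 3
= 240

240


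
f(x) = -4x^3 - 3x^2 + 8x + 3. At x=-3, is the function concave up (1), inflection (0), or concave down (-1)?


Concavity is determined by the sign of f''(x).
f(x) = -4x^3 - 3x^2 + 8x + 3
f'(x) = -12x^2 - 6x + 8
f''(x) = -24x - 6
f''(-3) = -24 * (-3) - 6
= 72 - 6
= 66
Since f''(-3) > 0, the function is concave up (1)

1


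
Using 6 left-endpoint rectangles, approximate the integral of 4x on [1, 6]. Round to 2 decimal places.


Left Riemann sum uses left endpoints of each subinterval.
Interval: [1, 6], n = 6
dx = (6 - 1) / 6 = 5/6
Left endpoints: [1, 11/6, 8/3, 7/2, 13/3, 31/6]
f values: [4, 22/3, 32/3, 14, 52/3, 62/3]
Sum = dx * (sum of f values)
= 5/6 * 74
= 185/3 ≈ 61.67

61.67


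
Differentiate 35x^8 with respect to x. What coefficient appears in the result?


We apply the power rule: d/dx [ax^n] = a*n * x^(n-1)
d/dx [35x^8]
= 35 * 8 * x^(8-1)
= 280x^7
The coefficient is 280

280
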